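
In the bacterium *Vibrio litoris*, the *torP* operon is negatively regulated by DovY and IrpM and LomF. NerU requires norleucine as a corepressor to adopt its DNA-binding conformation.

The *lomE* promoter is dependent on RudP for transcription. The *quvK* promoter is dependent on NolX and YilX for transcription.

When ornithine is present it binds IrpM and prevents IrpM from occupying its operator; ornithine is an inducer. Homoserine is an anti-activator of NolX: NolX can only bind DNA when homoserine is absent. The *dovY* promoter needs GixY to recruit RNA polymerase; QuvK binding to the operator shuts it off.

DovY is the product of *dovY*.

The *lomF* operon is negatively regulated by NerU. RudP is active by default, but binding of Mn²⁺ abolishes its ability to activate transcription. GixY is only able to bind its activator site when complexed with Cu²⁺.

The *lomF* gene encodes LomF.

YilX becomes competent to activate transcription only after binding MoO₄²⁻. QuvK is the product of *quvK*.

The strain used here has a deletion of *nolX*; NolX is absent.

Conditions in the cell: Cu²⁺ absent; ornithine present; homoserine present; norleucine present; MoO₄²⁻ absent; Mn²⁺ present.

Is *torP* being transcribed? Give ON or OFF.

ON

NolX is non-functional in this strain, so it has no effect.
MoO₄²⁻ is absent, so YilX is inactive.
Required activator NolX is absent, so *quvK* is not transcribed.
So QuvK is not produced.
Cu²⁺ is absent, so GixY is inactive.
Required activator GixY is absent, so *dovY* is not transcribed.
So DovY is not produced.
Ornithine is present, so IrpM is inactive.
Norleucine is present, so NerU is active.
With repressor NerU bound, *lomF* is not transcribed.
So LomF is not produced.
With no repressor bound, *torP* is transcribed.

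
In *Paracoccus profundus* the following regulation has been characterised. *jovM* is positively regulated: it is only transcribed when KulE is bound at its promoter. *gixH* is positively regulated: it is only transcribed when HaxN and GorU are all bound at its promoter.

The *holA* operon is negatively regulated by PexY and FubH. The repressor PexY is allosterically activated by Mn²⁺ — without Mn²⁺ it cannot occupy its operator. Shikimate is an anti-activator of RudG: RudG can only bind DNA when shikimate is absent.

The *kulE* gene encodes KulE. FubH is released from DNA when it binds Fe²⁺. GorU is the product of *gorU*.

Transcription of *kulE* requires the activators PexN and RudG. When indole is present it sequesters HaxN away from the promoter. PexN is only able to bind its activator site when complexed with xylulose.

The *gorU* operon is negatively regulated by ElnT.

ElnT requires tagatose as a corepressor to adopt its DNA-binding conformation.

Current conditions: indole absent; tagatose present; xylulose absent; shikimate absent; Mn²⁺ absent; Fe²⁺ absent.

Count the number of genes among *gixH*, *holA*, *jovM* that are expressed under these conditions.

Indole is absent, so HaxN is active.
Tagatose is present, so ElnT is active.
With repressor ElnT bound, *gorU* is not transcribed.
So GorU is not produced.
Required activator GorU is absent, so *gixH* is not transcribed.
→ *gixH* is OFF.
Mn²⁺ is absent, so PexY is inactive.
Fe²⁺ is absent, so FubH is active.
With repressor FubH bound, *holA* is not transcribed.
→ *holA* is OFF.
Xylulose is absent, so PexN is inactive.
Shikimate is absent, so RudG is active.
Required activator PexN is absent, so *kulE* is not transcribed.
So KulE is not produced.
Required activator KulE is absent, so *jovM* is not transcribed.
→ *jovM* is OFF.
0 of the 3 genes are transcribed.

0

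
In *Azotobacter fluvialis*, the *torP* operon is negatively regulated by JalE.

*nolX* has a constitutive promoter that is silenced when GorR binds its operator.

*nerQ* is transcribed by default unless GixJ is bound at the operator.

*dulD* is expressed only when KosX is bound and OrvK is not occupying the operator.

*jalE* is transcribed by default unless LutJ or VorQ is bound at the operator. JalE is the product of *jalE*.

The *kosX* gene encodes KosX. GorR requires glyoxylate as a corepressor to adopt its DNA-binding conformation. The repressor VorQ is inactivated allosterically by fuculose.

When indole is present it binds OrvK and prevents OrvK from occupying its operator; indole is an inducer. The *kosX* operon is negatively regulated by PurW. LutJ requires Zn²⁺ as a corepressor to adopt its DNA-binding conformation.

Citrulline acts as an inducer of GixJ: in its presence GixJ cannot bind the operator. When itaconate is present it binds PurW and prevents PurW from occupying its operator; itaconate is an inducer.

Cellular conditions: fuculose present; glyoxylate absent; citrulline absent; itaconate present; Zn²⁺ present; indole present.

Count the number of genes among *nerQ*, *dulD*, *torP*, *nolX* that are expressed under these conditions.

3

Citrulline is absent, so GixJ is active.
With repressor GixJ bound, *nerQ* is not transcribed.
→ *nerQ* is OFF.
Indole is present, so OrvK is inactive.
Itaconate is present, so PurW is inactive.
With no repressor bound, *kosX* is transcribed.
So KosX is produced and active.
No repressor is bound and KosX is active, so *dulD* is transcribed.
→ *dulD* is ON.
Zn²⁺ is present, so LutJ is active.
Fuculose is present, so VorQ is inactive.
With repressor LutJ bound, *jalE* is not transcribed.
So JalE is not produced.
With no repressor bound, *torP* is transcribed.
→ *torP* is ON.
Glyoxylate is absent, so GorR is inactive.
With no repressor bound, *nolX* is transcribed.
→ *nolX* is ON.
3 of the 4 genes are transcribed.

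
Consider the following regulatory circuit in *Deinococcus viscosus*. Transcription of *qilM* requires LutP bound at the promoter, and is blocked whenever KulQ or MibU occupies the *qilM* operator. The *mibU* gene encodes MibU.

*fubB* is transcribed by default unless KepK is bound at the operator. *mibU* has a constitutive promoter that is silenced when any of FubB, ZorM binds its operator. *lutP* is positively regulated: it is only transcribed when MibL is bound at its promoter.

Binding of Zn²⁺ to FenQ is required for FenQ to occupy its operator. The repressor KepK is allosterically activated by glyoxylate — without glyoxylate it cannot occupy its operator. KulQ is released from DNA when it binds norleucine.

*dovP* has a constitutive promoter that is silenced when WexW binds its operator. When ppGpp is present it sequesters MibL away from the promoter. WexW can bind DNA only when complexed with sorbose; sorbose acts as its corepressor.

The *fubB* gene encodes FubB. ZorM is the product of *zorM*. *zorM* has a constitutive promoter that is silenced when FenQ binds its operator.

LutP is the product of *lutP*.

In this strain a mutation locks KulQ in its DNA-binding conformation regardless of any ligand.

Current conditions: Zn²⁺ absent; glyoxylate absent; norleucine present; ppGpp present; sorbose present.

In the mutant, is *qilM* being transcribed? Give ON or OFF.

OFF

KulQ is constitutively active in this strain.
Glyoxylate is absent, so KepK is inactive.
With no repressor bound, *fubB* is transcribed.
So FubB is produced and active.
Zn²⁺ is absent, so FenQ is inactive.
With no repressor bound, *zorM* is transcribed.
So ZorM is produced and active.
With repressor FubB bound, *mibU* is not transcribed.
So MibU is not produced.
ppGpp is present, so MibL is inactive.
Required activator MibL is absent, so *lutP* is not transcribed.
So LutP is not produced.
With repressor KulQ bound, *qilM* is not transcribed.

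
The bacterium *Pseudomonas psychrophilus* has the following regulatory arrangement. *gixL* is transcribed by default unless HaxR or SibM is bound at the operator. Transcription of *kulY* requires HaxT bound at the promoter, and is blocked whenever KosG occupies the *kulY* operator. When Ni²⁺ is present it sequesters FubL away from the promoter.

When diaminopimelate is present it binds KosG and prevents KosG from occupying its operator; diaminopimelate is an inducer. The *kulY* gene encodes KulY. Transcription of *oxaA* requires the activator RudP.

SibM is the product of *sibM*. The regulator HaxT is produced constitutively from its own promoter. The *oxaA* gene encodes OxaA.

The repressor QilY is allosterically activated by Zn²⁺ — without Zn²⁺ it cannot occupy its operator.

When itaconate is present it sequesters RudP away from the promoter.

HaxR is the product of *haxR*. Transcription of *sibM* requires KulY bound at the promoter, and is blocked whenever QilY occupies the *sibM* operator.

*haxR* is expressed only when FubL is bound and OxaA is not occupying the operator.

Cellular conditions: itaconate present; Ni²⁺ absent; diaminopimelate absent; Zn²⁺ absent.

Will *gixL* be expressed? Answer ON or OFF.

Itaconate is present, so RudP is inactive.
Required activator RudP is absent, so *oxaA* is not transcribed.
So OxaA is not produced.
Ni²⁺ is absent, so FubL is active.
No repressor is bound and FubL is active, so *haxR* is transcribed.
So HaxR is produced and active.
Diaminopimelate is absent, so KosG is active.
HaxT is produced constitutively and is active.
With repressor KosG bound, *kulY* is not transcribed.
So KulY is not produced.
Zn²⁺ is absent, so QilY is inactive.
Required activator KulY is absent, so *sibM* is not transcribed.
So SibM is not produced.
With repressor HaxR bound, *gixL* is not transcribed.

OFF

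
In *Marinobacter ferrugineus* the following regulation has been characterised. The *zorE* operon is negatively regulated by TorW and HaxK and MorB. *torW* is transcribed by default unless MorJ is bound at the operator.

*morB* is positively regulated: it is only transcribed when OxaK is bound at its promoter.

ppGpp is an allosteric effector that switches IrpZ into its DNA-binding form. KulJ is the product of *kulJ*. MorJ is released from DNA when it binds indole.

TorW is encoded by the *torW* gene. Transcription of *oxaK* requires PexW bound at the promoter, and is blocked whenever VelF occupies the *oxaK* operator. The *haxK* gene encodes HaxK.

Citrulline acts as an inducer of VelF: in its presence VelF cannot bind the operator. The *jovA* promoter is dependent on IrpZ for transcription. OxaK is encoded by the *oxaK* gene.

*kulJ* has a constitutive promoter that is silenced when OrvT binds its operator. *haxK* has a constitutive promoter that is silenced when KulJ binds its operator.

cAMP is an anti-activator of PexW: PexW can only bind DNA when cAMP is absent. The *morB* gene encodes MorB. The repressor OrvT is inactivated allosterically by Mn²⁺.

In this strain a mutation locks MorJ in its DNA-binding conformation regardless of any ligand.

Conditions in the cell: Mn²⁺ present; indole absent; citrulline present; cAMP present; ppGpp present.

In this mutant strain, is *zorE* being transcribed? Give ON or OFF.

MorJ is constitutively active in this strain.
With repressor MorJ bound, *torW* is not transcribed.
So TorW is not produced.
Mn²⁺ is present, so OrvT is inactive.
With no repressor bound, *kulJ* is transcribed.
So KulJ is produced and active.
With repressor KulJ bound, *haxK* is not transcribed.
So HaxK is not produced.
Citrulline is present, so VelF is inactive.
cAMP is present, so PexW is inactive.
Required activator PexW is absent, so *oxaK* is not transcribed.
So OxaK is not produced.
Required activator OxaK is absent, so *morB* is not transcribed.
So MorB is not produced.
With no repressor bound, *zorE* is transcribed.

ON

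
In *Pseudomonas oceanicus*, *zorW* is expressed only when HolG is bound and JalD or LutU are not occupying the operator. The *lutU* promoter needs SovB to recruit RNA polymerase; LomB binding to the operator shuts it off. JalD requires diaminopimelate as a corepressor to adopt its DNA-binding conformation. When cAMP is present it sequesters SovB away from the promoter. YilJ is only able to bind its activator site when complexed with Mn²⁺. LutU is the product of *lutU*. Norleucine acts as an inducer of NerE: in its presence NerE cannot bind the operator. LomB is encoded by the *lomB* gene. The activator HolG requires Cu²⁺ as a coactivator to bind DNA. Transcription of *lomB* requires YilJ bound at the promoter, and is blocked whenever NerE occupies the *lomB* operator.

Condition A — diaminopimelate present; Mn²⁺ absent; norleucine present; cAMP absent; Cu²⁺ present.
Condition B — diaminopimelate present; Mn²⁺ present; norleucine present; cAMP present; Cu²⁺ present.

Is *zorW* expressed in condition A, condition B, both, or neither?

neither

Condition A:
Diaminopimelate is present, so JalD is active.
Mn²⁺ is absent, so YilJ is inactive.
Norleucine is present, so NerE is inactive.
Required activator YilJ is absent, so *lomB* is not transcribed.
So LomB is not produced.
cAMP is absent, so SovB is active.
No repressor is bound and SovB is active, so *lutU* is transcribed.
So LutU is produced and active.
Cu²⁺ is present, so HolG is active.
With repressor JalD bound, *zorW* is not transcribed.
→ *zorW* is OFF in A.
Condition B:
Diaminopimelate is present, so JalD is active.
Mn²⁺ is present, so YilJ is active.
Norleucine is present, so NerE is inactive.
No repressor is bound and YilJ is active, so *lomB* is transcribed.
So LomB is produced and active.
cAMP is present, so SovB is inactive.
With repressor LomB bound, *lutU* is not transcribed.
So LutU is not produced.
Cu²⁺ is present, so HolG is active.
With repressor JalD bound, *zorW* is not transcribed.
→ *zorW* is OFF in B.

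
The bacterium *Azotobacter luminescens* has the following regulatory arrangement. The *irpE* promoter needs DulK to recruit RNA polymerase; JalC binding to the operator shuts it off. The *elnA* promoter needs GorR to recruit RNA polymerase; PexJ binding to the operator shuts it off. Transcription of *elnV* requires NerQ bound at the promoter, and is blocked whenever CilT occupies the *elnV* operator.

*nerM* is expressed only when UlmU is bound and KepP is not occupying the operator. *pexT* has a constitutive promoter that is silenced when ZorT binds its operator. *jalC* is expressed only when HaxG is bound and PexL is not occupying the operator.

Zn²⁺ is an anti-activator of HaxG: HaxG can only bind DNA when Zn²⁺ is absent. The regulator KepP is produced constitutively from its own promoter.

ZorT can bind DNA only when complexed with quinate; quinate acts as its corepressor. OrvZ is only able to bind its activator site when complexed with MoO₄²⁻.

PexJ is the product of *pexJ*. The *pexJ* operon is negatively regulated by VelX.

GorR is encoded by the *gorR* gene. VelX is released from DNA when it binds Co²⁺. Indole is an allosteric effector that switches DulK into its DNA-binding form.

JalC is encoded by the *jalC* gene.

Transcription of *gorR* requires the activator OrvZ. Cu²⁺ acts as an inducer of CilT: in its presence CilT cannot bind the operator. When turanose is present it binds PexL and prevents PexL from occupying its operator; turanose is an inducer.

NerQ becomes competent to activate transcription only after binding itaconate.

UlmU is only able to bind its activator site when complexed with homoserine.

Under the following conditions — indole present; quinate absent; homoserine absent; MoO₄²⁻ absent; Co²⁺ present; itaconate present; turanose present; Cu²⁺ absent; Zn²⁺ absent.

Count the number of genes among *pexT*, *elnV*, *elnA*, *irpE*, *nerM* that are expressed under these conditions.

1

Quinate is absent, so ZorT is inactive.
With no repressor bound, *pexT* is transcribed.
→ *pexT* is ON.
Itaconate is present, so NerQ is active.
Cu²⁺ is absent, so CilT is active.
With repressor CilT bound, *elnV* is not transcribed.
→ *elnV* is OFF.
Co²⁺ is present, so VelX is inactive.
With no repressor bound, *pexJ* is transcribed.
So PexJ is produced and active.
MoO₄²⁻ is absent, so OrvZ is inactive.
Required activator OrvZ is absent, so *gorR* is not transcribed.
So GorR is not produced.
With repressor PexJ bound, *elnA* is not transcribed.
→ *elnA* is OFF.
Zn²⁺ is absent, so HaxG is active.
Turanose is present, so PexL is inactive.
No repressor is bound and HaxG is active, so *jalC* is transcribed.
So JalC is produced and active.
Indole is present, so DulK is active.
With repressor JalC bound, *irpE* is not transcribed.
→ *irpE* is OFF.
KepP is produced constitutively and is active.
Homoserine is absent, so UlmU is inactive.
With repressor KepP bound, *nerM* is not transcribed.
→ *nerM* is OFF.
1 of the 5 genes is transcribed.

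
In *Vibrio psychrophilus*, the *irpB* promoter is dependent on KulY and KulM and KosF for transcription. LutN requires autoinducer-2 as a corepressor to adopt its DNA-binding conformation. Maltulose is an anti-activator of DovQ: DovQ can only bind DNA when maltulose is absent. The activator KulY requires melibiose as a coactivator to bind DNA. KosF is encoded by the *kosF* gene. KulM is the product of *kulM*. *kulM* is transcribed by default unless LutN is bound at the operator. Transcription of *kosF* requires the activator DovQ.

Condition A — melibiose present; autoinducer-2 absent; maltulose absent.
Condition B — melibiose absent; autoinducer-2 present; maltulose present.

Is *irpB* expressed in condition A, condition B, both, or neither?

Condition A:
Melibiose is present, so KulY is active.
Autoinducer-2 is absent, so LutN is inactive.
With no repressor bound, *kulM* is transcribed.
So KulM is produced and active.
Maltulose is absent, so DovQ is active.
No repressor is bound and DovQ is active, so *kosF* is transcribed.
So KosF is produced and active.
No repressor is bound and KulY and KulM and KosF are active, so *irpB* is transcribed.
→ *irpB* is ON in A.
Condition B:
Melibiose is absent, so KulY is inactive.
Autoinducer-2 is present, so LutN is active.
With repressor LutN bound, *kulM* is not transcribed.
So KulM is not produced.
Maltulose is present, so DovQ is inactive.
Required activator DovQ is absent, so *kosF* is not transcribed.
So KosF is not produced.
Required activator KulY is absent, so *irpB* is not transcribed.
→ *irpB* is OFF in B.

A only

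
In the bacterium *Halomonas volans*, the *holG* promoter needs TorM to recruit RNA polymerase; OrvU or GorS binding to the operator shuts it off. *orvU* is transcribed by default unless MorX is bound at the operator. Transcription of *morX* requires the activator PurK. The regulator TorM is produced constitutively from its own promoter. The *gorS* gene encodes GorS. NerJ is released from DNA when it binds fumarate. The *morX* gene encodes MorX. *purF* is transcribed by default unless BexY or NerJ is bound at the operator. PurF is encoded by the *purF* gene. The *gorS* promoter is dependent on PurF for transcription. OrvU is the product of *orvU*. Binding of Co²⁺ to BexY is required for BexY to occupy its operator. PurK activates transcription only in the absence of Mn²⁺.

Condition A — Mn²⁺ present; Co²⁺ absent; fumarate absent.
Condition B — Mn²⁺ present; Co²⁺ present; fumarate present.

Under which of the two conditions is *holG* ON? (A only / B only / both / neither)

neither

Condition A:
Mn²⁺ is present, so PurK is inactive.
Required activator PurK is absent, so *morX* is not transcribed.
So MorX is not produced.
With no repressor bound, *orvU* is transcribed.
So OrvU is produced and active.
TorM is produced constitutively and is active.
Co²⁺ is absent, so BexY is inactive.
Fumarate is absent, so NerJ is active.
With repressor NerJ bound, *purF* is not transcribed.
So PurF is not produced.
Required activator PurF is absent, so *gorS* is not transcribed.
So GorS is not produced.
With repressor OrvU bound, *holG* is not transcribed.
→ *holG* is OFF in A.
Condition B:
Mn²⁺ is present, so PurK is inactive.
Required activator PurK is absent, so *morX* is not transcribed.
So MorX is not produced.
With no repressor bound, *orvU* is transcribed.
So OrvU is produced and active.
TorM is produced constitutively and is active.
Co²⁺ is present, so BexY is active.
Fumarate is present, so NerJ is inactive.
With repressor BexY bound, *purF* is not transcribed.
So PurF is not produced.
Required activator PurF is absent, so *gorS* is not transcribed.
So GorS is not produced.
With repressor OrvU bound, *holG* is not transcribed.
→ *holG* is OFF in B.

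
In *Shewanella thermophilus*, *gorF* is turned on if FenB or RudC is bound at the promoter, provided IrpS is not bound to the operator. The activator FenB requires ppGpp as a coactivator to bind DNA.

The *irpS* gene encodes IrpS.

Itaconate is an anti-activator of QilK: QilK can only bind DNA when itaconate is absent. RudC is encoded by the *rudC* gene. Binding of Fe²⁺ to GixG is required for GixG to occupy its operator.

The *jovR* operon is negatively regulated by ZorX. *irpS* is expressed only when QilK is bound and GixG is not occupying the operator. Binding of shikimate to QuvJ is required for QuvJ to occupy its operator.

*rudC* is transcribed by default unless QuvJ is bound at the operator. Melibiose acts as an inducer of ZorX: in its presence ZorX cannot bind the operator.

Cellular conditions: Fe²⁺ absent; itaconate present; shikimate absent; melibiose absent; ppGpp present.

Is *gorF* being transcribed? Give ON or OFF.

ON

ppGpp is present, so FenB is active.
Itaconate is present, so QilK is inactive.
Fe²⁺ is absent, so GixG is inactive.
Required activator QilK is absent, so *irpS* is not transcribed.
So IrpS is not produced.
Shikimate is absent, so QuvJ is inactive.
With no repressor bound, *rudC* is transcribed.
So RudC is produced and active.
Activator FenB is present, so *gorF* is transcribed.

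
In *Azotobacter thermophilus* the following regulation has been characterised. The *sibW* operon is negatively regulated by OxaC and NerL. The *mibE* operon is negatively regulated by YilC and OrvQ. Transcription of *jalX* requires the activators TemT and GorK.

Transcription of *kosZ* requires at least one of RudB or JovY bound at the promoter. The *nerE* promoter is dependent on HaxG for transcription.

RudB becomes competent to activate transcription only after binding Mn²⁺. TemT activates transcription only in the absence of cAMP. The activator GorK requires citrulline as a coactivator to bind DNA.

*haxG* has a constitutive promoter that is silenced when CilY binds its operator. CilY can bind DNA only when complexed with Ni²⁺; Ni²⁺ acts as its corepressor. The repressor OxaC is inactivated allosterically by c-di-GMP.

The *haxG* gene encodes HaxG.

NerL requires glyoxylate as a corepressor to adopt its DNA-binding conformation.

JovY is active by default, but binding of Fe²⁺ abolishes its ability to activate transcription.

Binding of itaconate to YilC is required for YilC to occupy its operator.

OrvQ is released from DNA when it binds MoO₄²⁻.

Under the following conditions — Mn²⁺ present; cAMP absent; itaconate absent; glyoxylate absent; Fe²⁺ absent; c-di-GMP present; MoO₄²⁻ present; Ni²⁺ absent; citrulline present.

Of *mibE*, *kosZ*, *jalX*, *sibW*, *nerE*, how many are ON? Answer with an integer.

5

Itaconate is absent, so YilC is inactive.
MoO₄²⁻ is present, so OrvQ is inactive.
With no repressor bound, *mibE* is transcribed.
→ *mibE* is ON.
Mn²⁺ is present, so RudB is active.
Fe²⁺ is absent, so JovY is active.
Activator RudB is present, so *kosZ* is transcribed.
→ *kosZ* is ON.
cAMP is absent, so TemT is active.
Citrulline is present, so GorK is active.
No repressor is bound and TemT and GorK are active, so *jalX* is transcribed.
→ *jalX* is ON.
c-di-GMP is present, so OxaC is inactive.
Glyoxylate is absent, so NerL is inactive.
With no repressor bound, *sibW* is transcribed.
→ *sibW* is ON.
Ni²⁺ is absent, so CilY is inactive.
With no repressor bound, *haxG* is transcribed.
So HaxG is produced and active.
No repressor is bound and HaxG is active, so *nerE* is transcribed.
→ *nerE* is ON.
5 of the 5 genes are transcribed.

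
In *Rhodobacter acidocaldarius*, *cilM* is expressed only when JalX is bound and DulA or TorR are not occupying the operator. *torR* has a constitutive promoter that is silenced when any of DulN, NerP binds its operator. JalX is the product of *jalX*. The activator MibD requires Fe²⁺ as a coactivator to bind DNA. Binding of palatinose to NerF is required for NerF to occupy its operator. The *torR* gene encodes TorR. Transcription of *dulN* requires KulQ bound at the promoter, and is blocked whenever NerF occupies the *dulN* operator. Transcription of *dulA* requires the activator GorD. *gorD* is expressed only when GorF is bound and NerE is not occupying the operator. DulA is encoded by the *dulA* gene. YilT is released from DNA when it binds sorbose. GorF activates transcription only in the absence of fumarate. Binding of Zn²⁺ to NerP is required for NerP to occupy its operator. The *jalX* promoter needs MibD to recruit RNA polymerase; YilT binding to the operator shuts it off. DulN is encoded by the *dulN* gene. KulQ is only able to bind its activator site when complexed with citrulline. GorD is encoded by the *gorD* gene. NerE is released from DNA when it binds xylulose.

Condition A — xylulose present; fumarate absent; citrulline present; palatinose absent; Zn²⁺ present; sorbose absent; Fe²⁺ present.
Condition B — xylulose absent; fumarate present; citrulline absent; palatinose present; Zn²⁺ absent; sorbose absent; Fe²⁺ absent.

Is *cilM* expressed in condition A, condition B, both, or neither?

neither

Condition A:
Xylulose is present, so NerE is inactive.
Fumarate is absent, so GorF is active.
No repressor is bound and GorF is active, so *gorD* is transcribed.
So GorD is produced and active.
No repressor is bound and GorD is active, so *dulA* is transcribed.
So DulA is produced and active.
Citrulline is present, so KulQ is active.
Palatinose is absent, so NerF is inactive.
No repressor is bound and KulQ is active, so *dulN* is transcribed.
So DulN is produced and active.
Zn²⁺ is present, so NerP is active.
With repressor DulN bound, *torR* is not transcribed.
So TorR is not produced.
Sorbose is absent, so YilT is active.
Fe²⁺ is present, so MibD is active.
With repressor YilT bound, *jalX* is not transcribed.
So JalX is not produced.
With repressor DulA bound, *cilM* is not transcribed.
→ *cilM* is OFF in A.
Condition B:
Xylulose is absent, so NerE is active.
Fumarate is present, so GorF is inactive.
With repressor NerE bound, *gorD* is not transcribed.
So GorD is not produced.
Required activator GorD is absent, so *dulA* is not transcribed.
So DulA is not produced.
Citrulline is absent, so KulQ is inactive.
Palatinose is present, so NerF is active.
With repressor NerF bound, *dulN* is not transcribed.
So DulN is not produced.
Zn²⁺ is absent, so NerP is inactive.
With no repressor bound, *torR* is transcribed.
So TorR is produced and active.
Sorbose is absent, so YilT is active.
Fe²⁺ is absent, so MibD is inactive.
With repressor YilT bound, *jalX* is not transcribed.
So JalX is not produced.
With repressor TorR bound, *cilM* is not transcribed.
→ *cilM* is OFF in B.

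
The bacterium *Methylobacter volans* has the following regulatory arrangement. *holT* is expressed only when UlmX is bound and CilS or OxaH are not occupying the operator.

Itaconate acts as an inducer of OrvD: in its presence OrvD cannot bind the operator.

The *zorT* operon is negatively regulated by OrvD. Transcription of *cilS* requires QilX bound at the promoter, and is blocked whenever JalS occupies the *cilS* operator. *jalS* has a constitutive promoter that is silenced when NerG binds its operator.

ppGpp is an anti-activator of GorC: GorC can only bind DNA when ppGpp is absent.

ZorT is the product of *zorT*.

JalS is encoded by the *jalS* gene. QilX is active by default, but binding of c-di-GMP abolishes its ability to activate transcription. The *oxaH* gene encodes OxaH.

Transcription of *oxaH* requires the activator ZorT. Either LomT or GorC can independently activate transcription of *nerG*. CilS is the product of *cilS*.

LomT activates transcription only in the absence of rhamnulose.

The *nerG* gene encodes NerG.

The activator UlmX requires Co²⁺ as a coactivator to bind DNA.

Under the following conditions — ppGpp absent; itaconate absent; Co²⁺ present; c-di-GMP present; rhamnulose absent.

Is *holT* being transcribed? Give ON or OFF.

ON

Rhamnulose is absent, so LomT is active.
ppGpp is absent, so GorC is active.
Activator LomT is present, so *nerG* is transcribed.
So NerG is produced and active.
With repressor NerG bound, *jalS* is not transcribed.
So JalS is not produced.
c-di-GMP is present, so QilX is inactive.
Required activator QilX is absent, so *cilS* is not transcribed.
So CilS is not produced.
Itaconate is absent, so OrvD is active.
With repressor OrvD bound, *zorT* is not transcribed.
So ZorT is not produced.
Required activator ZorT is absent, so *oxaH* is not transcribed.
So OxaH is not produced.
Co²⁺ is present, so UlmX is active.
No repressor is bound and UlmX is active, so *holT* is transcribed.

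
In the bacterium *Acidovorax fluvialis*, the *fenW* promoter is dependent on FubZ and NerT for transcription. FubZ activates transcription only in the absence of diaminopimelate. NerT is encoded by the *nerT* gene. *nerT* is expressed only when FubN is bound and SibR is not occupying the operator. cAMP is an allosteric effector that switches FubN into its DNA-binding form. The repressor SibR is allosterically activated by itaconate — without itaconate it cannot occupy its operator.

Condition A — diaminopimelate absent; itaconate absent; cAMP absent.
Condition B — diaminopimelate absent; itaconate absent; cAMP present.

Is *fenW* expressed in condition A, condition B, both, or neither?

Condition A:
Diaminopimelate is absent, so FubZ is active.
Itaconate is absent, so SibR is inactive.
cAMP is absent, so FubN is inactive.
Required activator FubN is absent, so *nerT* is not transcribed.
So NerT is not produced.
Required activator NerT is absent, so *fenW* is not transcribed.
→ *fenW* is OFF in A.
Condition B:
Diaminopimelate is absent, so FubZ is active.
Itaconate is absent, so SibR is inactive.
cAMP is present, so FubN is active.
No repressor is bound and FubN is active, so *nerT* is transcribed.
So NerT is produced and active.
No repressor is bound and FubZ and NerT are active, so *fenW* is transcribed.
→ *fenW* is ON in B.

B only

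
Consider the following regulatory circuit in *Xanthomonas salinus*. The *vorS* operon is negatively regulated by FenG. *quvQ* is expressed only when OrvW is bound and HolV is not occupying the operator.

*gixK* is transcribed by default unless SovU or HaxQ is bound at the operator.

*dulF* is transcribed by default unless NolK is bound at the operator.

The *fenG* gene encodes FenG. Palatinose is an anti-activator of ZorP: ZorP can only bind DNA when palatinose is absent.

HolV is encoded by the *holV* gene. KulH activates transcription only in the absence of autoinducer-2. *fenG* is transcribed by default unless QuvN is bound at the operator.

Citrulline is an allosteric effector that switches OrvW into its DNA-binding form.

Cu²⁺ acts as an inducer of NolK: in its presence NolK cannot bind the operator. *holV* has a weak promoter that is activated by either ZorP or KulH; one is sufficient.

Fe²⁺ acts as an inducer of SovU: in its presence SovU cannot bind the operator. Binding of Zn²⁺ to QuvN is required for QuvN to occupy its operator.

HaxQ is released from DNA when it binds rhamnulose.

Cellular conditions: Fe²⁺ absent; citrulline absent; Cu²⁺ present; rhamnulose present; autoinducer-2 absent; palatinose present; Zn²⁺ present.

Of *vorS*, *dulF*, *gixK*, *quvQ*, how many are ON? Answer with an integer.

Zn²⁺ is present, so QuvN is active.
With repressor QuvN bound, *fenG* is not transcribed.
So FenG is not produced.
With no repressor bound, *vorS* is transcribed.
→ *vorS* is ON.
Cu²⁺ is present, so NolK is inactive.
With no repressor bound, *dulF* is transcribed.
→ *dulF* is ON.
Fe²⁺ is absent, so SovU is active.
Rhamnulose is present, so HaxQ is inactive.
With repressor SovU bound, *gixK* is not transcribed.
→ *gixK* is OFF.
Palatinose is present, so ZorP is inactive.
Autoinducer-2 is absent, so KulH is active.
Activator KulH is present, so *holV* is transcribed.
So HolV is produced and active.
Citrulline is absent, so OrvW is inactive.
With repressor HolV bound, *quvQ* is not transcribed.
→ *quvQ* is OFF.
2 of the 4 genes are transcribed.

2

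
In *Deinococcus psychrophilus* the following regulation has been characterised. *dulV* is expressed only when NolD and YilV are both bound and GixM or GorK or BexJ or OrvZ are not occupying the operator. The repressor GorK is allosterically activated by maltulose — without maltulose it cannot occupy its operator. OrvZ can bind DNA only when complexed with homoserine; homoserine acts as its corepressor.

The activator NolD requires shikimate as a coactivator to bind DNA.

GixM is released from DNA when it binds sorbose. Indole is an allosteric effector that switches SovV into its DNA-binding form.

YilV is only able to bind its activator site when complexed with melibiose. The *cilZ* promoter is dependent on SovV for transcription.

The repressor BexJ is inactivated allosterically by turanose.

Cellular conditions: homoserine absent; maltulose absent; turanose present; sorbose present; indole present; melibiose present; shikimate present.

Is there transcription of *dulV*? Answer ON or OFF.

ON

Sorbose is present, so GixM is inactive.
Maltulose is absent, so GorK is inactive.
Shikimate is present, so NolD is active.
Melibiose is present, so YilV is active.
Turanose is present, so BexJ is inactive.
Homoserine is absent, so OrvZ is inactive.
No repressor is bound and NolD and YilV are active, so *dulV* is transcribed.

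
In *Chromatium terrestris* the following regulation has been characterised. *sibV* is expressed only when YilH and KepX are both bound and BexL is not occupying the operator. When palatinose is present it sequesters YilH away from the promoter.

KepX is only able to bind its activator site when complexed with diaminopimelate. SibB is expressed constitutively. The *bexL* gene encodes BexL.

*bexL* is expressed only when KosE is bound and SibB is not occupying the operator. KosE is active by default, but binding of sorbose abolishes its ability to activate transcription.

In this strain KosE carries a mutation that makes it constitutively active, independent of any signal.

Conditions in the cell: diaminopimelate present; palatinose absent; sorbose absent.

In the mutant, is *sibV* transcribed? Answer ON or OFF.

Palatinose is absent, so YilH is active.
Diaminopimelate is present, so KepX is active.
KosE is constitutively active in this strain.
SibB is produced constitutively and is active.
With repressor SibB bound, *bexL* is not transcribed.
So BexL is not produced.
No repressor is bound and YilH and KepX are active, so *sibV* is transcribed.

ON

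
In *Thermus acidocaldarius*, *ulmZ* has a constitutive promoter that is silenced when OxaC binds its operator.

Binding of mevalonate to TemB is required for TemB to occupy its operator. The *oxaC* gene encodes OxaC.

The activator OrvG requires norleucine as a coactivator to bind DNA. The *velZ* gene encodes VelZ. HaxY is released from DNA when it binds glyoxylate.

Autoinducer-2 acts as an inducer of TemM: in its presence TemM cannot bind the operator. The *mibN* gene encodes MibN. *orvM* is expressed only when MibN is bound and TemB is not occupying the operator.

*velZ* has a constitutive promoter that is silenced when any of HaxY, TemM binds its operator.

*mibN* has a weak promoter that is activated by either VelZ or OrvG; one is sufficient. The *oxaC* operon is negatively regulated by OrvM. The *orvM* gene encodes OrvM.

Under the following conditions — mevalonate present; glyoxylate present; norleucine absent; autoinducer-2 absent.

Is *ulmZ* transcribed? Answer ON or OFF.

Glyoxylate is present, so HaxY is inactive.
Autoinducer-2 is absent, so TemM is active.
With repressor TemM bound, *velZ* is not transcribed.
So VelZ is not produced.
Norleucine is absent, so OrvG is inactive.
No activator is available at the *mibN* promoter, so *mibN* is not transcribed.
So MibN is not produced.
Mevalonate is present, so TemB is active.
With repressor TemB bound, *orvM* is not transcribed.
So OrvM is not produced.
With no repressor bound, *oxaC* is transcribed.
So OxaC is produced and active.
With repressor OxaC bound, *ulmZ* is not transcribed.

OFF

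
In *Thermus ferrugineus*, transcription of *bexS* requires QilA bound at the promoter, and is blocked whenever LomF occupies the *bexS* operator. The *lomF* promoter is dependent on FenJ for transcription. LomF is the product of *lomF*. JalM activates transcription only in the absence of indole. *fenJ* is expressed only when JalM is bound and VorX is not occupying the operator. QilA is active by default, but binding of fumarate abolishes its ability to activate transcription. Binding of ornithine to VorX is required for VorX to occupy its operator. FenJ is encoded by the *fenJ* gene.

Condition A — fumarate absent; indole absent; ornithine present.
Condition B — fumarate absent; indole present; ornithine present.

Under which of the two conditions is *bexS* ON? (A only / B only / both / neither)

Condition A:
Fumarate is absent, so QilA is active.
Indole is absent, so JalM is active.
Ornithine is present, so VorX is active.
With repressor VorX bound, *fenJ* is not transcribed.
So FenJ is not produced.
Required activator FenJ is absent, so *lomF* is not transcribed.
So LomF is not produced.
No repressor is bound and QilA is active, so *bexS* is transcribed.
→ *bexS* is ON in A.
Condition B:
Fumarate is absent, so QilA is active.
Indole is present, so JalM is inactive.
Ornithine is present, so VorX is active.
With repressor VorX bound, *fenJ* is not transcribed.
So FenJ is not produced.
Required activator FenJ is absent, so *lomF* is not transcribed.
So LomF is not produced.
No repressor is bound and QilA is active, so *bexS* is transcribed.
→ *bexS* is ON in B.

both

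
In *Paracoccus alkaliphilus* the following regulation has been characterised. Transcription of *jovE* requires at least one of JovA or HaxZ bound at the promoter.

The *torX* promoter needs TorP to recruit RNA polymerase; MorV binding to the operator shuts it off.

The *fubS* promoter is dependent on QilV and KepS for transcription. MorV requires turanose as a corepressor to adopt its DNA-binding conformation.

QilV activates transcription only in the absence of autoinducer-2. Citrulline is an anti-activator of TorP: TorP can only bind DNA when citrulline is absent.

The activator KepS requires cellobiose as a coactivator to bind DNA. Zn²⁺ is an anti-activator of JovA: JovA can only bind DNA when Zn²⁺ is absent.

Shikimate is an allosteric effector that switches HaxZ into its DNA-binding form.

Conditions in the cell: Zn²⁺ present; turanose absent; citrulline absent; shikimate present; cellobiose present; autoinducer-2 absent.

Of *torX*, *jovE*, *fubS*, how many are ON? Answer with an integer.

Turanose is absent, so MorV is inactive.
Citrulline is absent, so TorP is active.
No repressor is bound and TorP is active, so *torX* is transcribed.
→ *torX* is ON.
Zn²⁺ is present, so JovA is inactive.
Shikimate is present, so HaxZ is active.
Activator HaxZ is present, so *jovE* is transcribed.
→ *jovE* is ON.
Autoinducer-2 is absent, so QilV is active.
Cellobiose is present, so KepS is active.
No repressor is bound and QilV and KepS are active, so *fubS* is transcribed.
→ *fubS* is ON.
3 of the 3 genes are transcribed.

3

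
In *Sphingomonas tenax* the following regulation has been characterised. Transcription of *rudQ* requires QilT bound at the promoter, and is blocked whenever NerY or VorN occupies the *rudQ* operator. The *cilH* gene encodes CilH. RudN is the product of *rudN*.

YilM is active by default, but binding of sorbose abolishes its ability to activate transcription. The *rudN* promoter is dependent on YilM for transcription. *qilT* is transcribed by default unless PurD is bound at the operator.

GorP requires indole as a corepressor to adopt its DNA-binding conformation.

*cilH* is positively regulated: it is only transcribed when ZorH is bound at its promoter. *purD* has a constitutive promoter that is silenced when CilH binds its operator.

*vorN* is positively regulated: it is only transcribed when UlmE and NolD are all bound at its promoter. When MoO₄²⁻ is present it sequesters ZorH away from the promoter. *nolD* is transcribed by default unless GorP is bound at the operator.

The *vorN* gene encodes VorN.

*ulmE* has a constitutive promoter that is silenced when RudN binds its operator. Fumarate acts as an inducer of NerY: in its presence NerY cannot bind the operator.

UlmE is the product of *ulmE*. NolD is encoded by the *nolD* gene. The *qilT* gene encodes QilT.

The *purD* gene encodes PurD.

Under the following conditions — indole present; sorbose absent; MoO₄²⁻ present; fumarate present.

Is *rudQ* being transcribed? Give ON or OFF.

Fumarate is present, so NerY is inactive.
MoO₄²⁻ is present, so ZorH is inactive.
Required activator ZorH is absent, so *cilH* is not transcribed.
So CilH is not produced.
With no repressor bound, *purD* is transcribed.
So PurD is produced and active.
With repressor PurD bound, *qilT* is not transcribed.
So QilT is not produced.
Sorbose is absent, so YilM is active.
No repressor is bound and YilM is active, so *rudN* is transcribed.
So RudN is produced and active.
With repressor RudN bound, *ulmE* is not transcribed.
So UlmE is not produced.
Indole is present, so GorP is active.
With repressor GorP bound, *nolD* is not transcribed.
So NolD is not produced.
Required activator UlmE is absent, so *vorN* is not transcribed.
So VorN is not produced.
Required activator QilT is absent, so *rudQ* is not transcribed.

OFF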